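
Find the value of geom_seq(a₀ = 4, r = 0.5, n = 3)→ [4.0, 2.0, 1.0]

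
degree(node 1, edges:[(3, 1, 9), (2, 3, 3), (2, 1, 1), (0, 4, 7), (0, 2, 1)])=incident: (3,1), (2,1)
= 2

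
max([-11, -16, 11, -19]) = 11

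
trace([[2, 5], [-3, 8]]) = 10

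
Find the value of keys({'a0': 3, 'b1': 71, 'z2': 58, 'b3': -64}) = ['a0', 'b1', 'z2', 'b3']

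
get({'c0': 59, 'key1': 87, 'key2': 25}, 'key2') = 25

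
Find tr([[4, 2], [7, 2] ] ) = 6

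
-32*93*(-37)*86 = 9469632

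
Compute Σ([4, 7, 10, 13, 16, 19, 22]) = 91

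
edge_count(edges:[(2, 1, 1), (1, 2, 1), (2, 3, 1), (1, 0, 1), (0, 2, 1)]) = 5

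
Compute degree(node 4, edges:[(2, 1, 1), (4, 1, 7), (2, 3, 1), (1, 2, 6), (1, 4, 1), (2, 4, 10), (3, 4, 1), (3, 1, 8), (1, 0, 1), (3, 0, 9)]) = incident: (4,1), (1,4), (2,4), (3,4)
= 4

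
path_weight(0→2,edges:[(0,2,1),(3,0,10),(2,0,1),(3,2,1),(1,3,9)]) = w(0→2)=1
= 1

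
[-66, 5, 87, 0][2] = 87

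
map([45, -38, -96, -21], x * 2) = 45*2=90, -38*2=-76, -96*2=-192, -21*2=-42
= [90, -76, -192, -42]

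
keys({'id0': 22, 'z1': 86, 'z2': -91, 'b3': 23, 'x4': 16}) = ['id0', 'z1', 'z2', 'b3', 'x4']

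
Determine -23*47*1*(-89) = 96209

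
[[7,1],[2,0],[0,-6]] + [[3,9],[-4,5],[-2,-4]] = [[10, 10], [-2, 5], [-2, -10]]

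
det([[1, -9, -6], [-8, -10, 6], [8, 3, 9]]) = -1524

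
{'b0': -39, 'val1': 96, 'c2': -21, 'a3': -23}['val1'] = 96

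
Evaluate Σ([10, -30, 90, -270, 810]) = 610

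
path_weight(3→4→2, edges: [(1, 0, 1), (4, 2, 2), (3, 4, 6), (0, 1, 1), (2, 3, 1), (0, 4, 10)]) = 8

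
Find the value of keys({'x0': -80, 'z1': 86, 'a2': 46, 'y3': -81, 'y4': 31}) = ['x0', 'z1', 'a2', 'y3', 'y4']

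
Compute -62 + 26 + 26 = -10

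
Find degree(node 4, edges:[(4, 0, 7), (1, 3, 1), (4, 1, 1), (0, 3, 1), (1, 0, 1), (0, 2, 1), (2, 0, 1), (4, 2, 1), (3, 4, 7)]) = 4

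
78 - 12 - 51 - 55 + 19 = -21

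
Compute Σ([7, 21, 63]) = 91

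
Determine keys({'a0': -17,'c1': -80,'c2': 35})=['a0', 'c1', 'c2']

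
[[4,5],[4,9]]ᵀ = [[4, 4], [5, 9]]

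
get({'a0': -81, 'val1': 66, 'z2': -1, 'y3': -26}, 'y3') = -26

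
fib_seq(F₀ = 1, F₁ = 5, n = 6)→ [1, 5, 6, 11, 17, 28]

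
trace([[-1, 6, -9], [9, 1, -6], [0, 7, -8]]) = -8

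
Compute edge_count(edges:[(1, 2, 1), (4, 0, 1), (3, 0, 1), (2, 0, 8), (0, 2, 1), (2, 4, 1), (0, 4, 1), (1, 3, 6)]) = 8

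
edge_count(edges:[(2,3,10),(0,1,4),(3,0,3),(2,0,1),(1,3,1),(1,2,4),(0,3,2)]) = 7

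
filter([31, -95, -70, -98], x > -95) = keep x where x > -95: 31✓, -95✗, -70✓, -98✗
= [31, -70]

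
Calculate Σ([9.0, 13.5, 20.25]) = 42.75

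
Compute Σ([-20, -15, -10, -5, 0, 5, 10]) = -35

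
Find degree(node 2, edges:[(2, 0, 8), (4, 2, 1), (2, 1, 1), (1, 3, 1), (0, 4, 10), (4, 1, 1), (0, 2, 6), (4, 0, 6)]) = incident: (2,0), (4,2), (2,1), (0,2)
= 4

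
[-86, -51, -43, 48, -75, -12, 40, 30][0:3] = [-86, -51, -43]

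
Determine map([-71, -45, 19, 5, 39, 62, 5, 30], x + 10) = [-61, -35, 29, 15, 49, 72, 15, 40]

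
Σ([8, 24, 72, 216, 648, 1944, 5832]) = 8744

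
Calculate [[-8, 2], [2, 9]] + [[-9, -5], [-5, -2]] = [[-17, -3], [-3, 7]]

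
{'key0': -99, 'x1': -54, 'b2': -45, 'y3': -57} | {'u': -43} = {'key0': -99, 'x1': -54, 'b2': -45, 'y3': -57, 'u': -43}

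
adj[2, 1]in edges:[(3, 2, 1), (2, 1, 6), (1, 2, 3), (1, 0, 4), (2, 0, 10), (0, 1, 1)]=6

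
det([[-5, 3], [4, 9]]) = -57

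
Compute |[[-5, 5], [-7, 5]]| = 10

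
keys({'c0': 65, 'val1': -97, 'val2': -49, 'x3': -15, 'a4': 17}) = ['c0', 'val1', 'val2', 'x3', 'a4']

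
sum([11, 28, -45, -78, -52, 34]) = -102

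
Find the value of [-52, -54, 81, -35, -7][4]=-7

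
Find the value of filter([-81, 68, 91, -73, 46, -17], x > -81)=[68, 91, -73, 46, -17]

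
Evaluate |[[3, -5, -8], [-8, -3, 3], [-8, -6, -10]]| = 472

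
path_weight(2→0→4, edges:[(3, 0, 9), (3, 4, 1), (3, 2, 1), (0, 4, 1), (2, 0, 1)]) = w(2→0)=1 + w(0→4)=1
= 2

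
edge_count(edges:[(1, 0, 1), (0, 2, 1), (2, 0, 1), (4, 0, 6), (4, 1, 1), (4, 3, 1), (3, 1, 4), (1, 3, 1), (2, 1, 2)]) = 9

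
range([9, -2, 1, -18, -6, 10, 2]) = 28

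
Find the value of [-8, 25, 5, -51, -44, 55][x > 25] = keep x where x > 25: -8✗, 25✗, 5✗, -51✗, -44✗, 55✓
= [55]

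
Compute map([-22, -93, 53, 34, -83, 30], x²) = [484, 8649, 2809, 1156, 6889, 900]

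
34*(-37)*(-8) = 10064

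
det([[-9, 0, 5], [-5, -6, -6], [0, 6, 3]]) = -312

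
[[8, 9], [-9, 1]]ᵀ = [[8, -9], [9, 1]]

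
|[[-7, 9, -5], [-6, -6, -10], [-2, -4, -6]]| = (1)*(-7)*det([[-6, -10], [-4, -6]]) + (-1)*(9)*det([[-6, -10], [-2, -6]]) + (1)*(-5)*det([[-6, -6], [-2, -4]])
= 28 + -144 + -60
= -176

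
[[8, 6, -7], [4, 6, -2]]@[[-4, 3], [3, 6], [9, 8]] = C[0][0] = (8)*(-4) + (6)*(3) + (-7)*(9) = -77
C[0][1] = (8)*(3) + (6)*(6) + (-7)*(8) = 4
C[1][0] = (4)*(-4) + (6)*(3) + (-2)*(9) = -16
C[1][1] = (4)*(3) + (6)*(6) + (-2)*(8) = 32
= [[-77, 4], [-16, 32]]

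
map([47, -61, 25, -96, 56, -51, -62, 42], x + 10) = [57, -51, 35, -86, 66, -41, -52, 52]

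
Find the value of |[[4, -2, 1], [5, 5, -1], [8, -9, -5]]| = -255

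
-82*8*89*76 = -4437184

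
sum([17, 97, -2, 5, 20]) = 17 + 97 + (-2) + 5 + 20
= 137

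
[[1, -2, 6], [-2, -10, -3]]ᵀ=[[1, -2], [-2, -10], [6, -3]]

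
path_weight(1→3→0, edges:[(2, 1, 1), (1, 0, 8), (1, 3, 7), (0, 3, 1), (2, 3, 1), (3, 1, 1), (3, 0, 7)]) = w(1→3)=7 + w(3→0)=7
= 14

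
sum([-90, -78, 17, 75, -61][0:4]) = -76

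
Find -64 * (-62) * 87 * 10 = 3452160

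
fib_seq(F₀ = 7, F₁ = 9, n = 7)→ F_2 = F_1 + F_0 = 16
F_3 = F_2 + F_1 = 25
F_4 = F_3 + F_2 = 41
...
= [7, 9, 16, 25, 41, 66, 107]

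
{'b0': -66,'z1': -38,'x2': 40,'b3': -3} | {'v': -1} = {'b0': -66, 'z1': -38, 'x2': 40, 'b3': -3, 'v': -1}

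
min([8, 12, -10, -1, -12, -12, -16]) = -16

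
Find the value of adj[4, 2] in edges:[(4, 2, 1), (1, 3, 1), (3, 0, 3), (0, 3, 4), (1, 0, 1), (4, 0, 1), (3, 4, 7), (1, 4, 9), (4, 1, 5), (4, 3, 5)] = 1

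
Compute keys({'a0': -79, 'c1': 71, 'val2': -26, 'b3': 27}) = ['a0', 'c1', 'val2', 'b3']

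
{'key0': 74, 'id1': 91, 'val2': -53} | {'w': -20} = {'key0': 74, 'id1': 91, 'val2': -53, 'w': -20}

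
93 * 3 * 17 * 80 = 379440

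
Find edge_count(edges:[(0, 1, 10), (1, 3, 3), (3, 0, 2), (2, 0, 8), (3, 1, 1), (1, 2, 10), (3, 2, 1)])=7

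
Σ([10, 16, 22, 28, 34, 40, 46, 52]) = 10 + 16 + 22 + 28 + 34 + 40 + 46 + 52
= 248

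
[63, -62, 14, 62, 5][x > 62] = [63]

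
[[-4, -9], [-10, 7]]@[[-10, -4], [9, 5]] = [[-41, -29], [163, 75]]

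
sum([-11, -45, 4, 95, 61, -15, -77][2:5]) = slice → [4, 95, 61]
4 + 95 + 61
= 160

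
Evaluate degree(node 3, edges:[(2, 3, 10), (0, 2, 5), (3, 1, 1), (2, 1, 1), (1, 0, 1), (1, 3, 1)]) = 3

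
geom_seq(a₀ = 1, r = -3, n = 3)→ a_0 = 1*(-3)^0 = 1
a_1 = 1*(-3)^1 = -3
a_2 = 1*(-3)^2 = 9
= [1, -3, 9]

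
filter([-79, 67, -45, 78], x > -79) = keep x where x > -79: -79✗, 67✓, -45✓, 78✓
= [67, -45, 78]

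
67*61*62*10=2533940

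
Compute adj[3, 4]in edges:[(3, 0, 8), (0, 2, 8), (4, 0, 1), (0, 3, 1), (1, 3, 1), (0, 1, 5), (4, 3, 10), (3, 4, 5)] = 5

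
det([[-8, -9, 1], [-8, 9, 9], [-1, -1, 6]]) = (1)*(-8)*det([[9, 9], [-1, 6]]) + (-1)*(-9)*det([[-8, 9], [-1, 6]]) + (1)*(1)*det([[-8, 9], [-1, -1]])
= -504 + -351 + 17
= -838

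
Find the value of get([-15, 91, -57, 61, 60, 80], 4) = 60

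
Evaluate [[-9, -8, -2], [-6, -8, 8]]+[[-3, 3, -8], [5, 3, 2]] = [[-12, -5, -10], [-1, -5, 10]]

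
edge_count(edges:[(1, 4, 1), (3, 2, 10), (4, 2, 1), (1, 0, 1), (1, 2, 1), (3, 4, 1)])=6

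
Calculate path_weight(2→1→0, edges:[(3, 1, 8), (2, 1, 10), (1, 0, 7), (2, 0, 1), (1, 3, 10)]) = w(2→1)=10 + w(1→0)=7
= 17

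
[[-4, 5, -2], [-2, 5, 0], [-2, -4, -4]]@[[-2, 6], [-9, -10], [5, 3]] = C[0][0] = (-4)*(-2) + (5)*(-9) + (-2)*(5) = -47
C[0][1] = (-4)*(6) + (5)*(-10) + (-2)*(3) = -80
C[1][0] = (-2)*(-2) + (5)*(-9) + (0)*(5) = -41
C[1][1] = (-2)*(6) + (5)*(-10) + (0)*(3) = -62
C[2][0] = (-2)*(-2) + (-4)*(-9) + (-4)*(5) = 20
C[2][1] = (-2)*(6) + (-4)*(-10) + (-4)*(3) = 16
= [[-47, -80], [-41, -62], [20, 16]]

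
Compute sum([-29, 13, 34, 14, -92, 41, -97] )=(-29) + 13 + 34 + 14 + (-92) + 41 + (-97)
= -116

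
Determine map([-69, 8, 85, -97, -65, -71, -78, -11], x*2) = -69*2=-138, 8*2=16, 85*2=170, -97*2=-194, -65*2=-130, -71*2=-142, -78*2=-156, -11*2=-22
= [-138, 16, 170, -194, -130, -142, -156, -22]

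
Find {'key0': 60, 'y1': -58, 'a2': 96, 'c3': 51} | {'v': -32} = {'key0': 60, 'y1': -58, 'a2': 96, 'c3': 51, 'v': -32}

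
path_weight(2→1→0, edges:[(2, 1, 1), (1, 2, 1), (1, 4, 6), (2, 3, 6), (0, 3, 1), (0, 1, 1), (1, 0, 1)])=2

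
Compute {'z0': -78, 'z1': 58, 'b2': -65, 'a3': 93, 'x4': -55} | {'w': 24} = {'z0': -78, 'z1': 58, 'b2': -65, 'a3': 93, 'x4': -55, 'w': 24}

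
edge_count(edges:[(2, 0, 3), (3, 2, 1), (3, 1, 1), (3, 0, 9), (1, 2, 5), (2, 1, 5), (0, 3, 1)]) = 7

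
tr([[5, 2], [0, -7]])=-2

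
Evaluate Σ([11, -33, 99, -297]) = 11 + -33 + 99 + -297
= -220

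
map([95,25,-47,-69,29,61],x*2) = [190, 50, -94, -138, 58, 122]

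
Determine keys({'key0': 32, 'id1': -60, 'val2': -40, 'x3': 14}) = ['key0', 'id1', 'val2', 'x3']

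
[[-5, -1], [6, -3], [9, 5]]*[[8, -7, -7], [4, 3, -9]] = [[-44, 32, 44], [36, -51, -15], [92, -48, -108]]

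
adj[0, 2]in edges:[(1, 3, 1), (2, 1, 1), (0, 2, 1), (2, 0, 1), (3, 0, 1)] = 1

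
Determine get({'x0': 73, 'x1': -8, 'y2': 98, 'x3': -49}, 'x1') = -8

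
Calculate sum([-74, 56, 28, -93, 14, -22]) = -91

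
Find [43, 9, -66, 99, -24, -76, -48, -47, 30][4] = -24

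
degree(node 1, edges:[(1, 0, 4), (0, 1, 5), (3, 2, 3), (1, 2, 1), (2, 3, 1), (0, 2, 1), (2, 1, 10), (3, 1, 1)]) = incident: (1,0), (0,1), (1,2), (2,1), (3,1)
= 5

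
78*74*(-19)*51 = -5593068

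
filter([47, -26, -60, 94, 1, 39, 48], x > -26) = keep x where x > -26: 47✓, -26✗, -60✗, 94✓, 1✓, 39✓, 48✓
= [47, 94, 1, 39, 48]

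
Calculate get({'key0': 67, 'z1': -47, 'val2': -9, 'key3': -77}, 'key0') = 67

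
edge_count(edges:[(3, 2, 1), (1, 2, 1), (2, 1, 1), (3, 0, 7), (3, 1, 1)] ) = 5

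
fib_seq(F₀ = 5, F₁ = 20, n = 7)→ F_2 = F_1 + F_0 = 25
F_3 = F_2 + F_1 = 45
F_4 = F_3 + F_2 = 70
...
= [5, 20, 25, 45, 70, 115, 185]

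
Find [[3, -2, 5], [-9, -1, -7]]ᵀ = [[3, -9], [-2, -1], [5, -7]]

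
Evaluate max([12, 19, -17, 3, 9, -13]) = 19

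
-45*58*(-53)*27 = 3734910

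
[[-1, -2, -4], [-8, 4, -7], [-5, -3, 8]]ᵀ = [[-1, -8, -5], [-2, 4, -3], [-4, -7, 8]]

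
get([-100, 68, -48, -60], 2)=-48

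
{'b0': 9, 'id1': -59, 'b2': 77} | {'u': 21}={'b0': 9, 'id1': -59, 'b2': 77, 'u': 21}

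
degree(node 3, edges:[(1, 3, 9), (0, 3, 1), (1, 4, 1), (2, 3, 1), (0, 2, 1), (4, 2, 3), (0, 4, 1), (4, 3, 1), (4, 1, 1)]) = incident: (1,3), (0,3), (2,3), (4,3)
= 4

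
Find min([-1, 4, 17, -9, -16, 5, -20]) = -20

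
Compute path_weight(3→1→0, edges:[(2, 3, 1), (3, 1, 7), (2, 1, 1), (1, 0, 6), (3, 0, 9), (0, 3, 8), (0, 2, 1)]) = 13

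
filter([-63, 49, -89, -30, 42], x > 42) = [49]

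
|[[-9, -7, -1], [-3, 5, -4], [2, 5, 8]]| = -627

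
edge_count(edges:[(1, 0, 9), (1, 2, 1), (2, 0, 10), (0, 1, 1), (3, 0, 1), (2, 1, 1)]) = 6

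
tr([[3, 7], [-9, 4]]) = 7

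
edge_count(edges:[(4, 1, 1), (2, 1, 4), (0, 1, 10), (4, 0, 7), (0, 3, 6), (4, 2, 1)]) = 6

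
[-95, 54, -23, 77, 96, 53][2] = -23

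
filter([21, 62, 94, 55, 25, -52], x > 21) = [62, 94, 55, 25]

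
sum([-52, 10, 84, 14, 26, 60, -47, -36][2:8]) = slice → [84, 14, 26, 60, -47, -36]
84 + 14 + 26 + 60 + (-47) + (-36)
= 101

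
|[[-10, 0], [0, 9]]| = (-10)*(9) - (0)*(0)
= -90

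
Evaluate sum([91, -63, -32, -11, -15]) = -30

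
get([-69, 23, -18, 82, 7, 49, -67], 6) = -67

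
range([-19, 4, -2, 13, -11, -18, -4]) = 32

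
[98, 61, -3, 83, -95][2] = -3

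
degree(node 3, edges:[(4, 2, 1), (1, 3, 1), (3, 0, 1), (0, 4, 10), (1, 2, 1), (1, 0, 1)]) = 2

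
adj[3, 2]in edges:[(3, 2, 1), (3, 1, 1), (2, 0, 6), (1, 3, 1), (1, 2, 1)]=1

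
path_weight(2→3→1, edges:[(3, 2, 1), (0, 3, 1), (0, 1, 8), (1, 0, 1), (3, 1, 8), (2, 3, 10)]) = w(2→3)=10 + w(3→1)=8
= 18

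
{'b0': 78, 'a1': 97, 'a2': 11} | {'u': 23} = {'b0': 78, 'a1': 97, 'a2': 11, 'u': 23}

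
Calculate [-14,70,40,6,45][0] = -14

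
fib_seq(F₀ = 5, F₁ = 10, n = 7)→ F_2 = F_1 + F_0 = 15
F_3 = F_2 + F_1 = 25
F_4 = F_3 + F_2 = 40
...
= [5, 10, 15, 25, 40, 65, 105]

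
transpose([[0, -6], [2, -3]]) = [[0, 2], [-6, -3]]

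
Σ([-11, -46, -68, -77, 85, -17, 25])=(-11) + (-46) + (-68) + (-77) + 85 + (-17) + 25
= -109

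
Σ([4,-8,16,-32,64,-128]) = 4 + -8 + 16 + -32 + 64 + -128
= -84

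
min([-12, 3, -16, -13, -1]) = -16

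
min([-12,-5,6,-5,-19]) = -19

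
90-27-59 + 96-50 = 50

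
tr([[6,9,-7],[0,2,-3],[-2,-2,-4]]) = 4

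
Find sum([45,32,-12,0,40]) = 45 + 32 + (-12) + 0 + 40
= 105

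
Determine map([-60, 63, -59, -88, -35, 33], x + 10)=[-50, 73, -49, -78, -25, 43]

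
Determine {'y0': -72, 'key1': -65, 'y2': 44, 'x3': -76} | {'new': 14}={'y0': -72, 'key1': -65, 'y2': 44, 'x3': -76, 'new': 14}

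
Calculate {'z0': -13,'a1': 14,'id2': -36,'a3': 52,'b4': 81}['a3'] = 52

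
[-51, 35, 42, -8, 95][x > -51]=[35, 42, -8, 95]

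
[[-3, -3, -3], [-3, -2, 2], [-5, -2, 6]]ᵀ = [[-3, -3, -5], [-3, -2, -2], [-3, 2, 6]]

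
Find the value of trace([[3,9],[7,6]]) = 9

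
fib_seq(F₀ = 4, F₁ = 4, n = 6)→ [4, 4, 8, 12, 20, 32]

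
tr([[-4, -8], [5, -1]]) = diagonal: (-4) + (-1)
= -5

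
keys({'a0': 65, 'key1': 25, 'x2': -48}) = ['a0', 'key1', 'x2']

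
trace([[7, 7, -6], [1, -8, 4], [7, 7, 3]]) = diagonal: 7 + (-8) + 3
= 2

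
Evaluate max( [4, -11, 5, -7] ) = 5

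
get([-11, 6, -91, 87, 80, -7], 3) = 87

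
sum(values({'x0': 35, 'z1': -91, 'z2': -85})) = 35 + (-91) + (-85)
= -141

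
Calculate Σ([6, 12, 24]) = 6 + 12 + 24
= 42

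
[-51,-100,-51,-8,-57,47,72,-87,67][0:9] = [-51, -100, -51, -8, -57, 47, 72, -87, 67]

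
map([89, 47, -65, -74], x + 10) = 89+10=99, 47+10=57, -65+10=-55, -74+10=-64
= [99, 57, -55, -64]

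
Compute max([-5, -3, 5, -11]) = 5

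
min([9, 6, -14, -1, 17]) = -14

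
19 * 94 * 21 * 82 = 3075492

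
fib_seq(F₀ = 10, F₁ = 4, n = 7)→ [10, 4, 14, 18, 32, 50, 82]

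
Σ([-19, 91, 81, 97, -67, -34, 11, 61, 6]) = 227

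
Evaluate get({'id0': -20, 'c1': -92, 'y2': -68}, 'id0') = -20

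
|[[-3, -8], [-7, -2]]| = (-3)*(-2) - (-8)*(-7)
= -50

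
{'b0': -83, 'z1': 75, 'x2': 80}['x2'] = 80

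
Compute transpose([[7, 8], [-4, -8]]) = [[7, -4], [8, -8]]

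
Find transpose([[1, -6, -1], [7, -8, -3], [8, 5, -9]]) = [[1, 7, 8], [-6, -8, 5], [-1, -3, -9]]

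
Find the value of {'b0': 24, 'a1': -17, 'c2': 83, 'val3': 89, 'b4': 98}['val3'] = 89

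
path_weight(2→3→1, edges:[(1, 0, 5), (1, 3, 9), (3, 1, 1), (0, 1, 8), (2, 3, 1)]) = w(2→3)=1 + w(3→1)=1
= 2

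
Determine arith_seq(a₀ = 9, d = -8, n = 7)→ [9, 1, -7, -15, -23, -31, -39]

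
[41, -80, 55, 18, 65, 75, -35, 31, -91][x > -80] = keep x where x > -80: 41✓, -80✗, 55✓, 18✓, 65✓, 75✓, -35✓, 31✓, -91✗
= [41, 55, 18, 65, 75, -35, 31]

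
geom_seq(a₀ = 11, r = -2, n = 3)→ [11, -22, 44]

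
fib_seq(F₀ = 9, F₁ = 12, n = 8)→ F_2 = F_1 + F_0 = 21
F_3 = F_2 + F_1 = 33
F_4 = F_3 + F_2 = 54
...
= [9, 12, 21, 33, 54, 87, 141, 228]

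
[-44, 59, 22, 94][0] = -44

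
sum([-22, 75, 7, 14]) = 74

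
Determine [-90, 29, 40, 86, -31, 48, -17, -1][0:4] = [-90, 29, 40, 86]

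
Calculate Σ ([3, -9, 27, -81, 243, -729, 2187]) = 3 + -9 + 27 + -81 + 243 + -729 + 2187
= 1641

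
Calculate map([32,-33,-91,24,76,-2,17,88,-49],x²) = [1024, 1089, 8281, 576, 5776, 4, 289, 7744, 2401]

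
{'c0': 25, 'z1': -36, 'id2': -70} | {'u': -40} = {'c0': 25, 'z1': -36, 'id2': -70, 'u': -40}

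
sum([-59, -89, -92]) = -240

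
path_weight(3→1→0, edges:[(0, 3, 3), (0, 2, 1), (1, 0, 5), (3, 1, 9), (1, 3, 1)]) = 14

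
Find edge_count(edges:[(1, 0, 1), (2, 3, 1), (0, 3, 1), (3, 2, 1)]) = 4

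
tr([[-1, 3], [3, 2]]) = diagonal: (-1) + 2
= 1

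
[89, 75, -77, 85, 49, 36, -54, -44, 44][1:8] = [75, -77, 85, 49, 36, -54, -44]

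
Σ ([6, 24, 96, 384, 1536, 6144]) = 6 + 24 + 96 + 384 + 1536 + 6144
= 8190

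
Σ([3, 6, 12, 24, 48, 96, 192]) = 3 + 6 + 12 + 24 + 48 + 96 + 192
= 381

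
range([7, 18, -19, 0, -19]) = 37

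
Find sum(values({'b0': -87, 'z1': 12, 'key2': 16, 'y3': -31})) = (-87) + 12 + 16 + (-31)
= -90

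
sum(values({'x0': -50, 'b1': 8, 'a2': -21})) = -63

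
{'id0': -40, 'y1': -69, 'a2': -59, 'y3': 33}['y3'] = 33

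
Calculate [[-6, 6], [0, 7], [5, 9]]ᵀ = [[-6, 0, 5], [6, 7, 9]]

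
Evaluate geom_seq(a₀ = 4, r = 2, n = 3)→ [4, 8, 16]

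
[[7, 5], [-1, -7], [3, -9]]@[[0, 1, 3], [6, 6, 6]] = [[30, 37, 51], [-42, -43, -45], [-54, -51, -45]]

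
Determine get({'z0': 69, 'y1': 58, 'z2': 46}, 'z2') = 46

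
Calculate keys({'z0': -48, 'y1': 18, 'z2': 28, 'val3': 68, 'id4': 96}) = ['z0', 'y1', 'z2', 'val3', 'id4']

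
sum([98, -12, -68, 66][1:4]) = -14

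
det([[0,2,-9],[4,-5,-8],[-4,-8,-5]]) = (1)*(0)*det([[-5, -8], [-8, -5]]) + (-1)*(2)*det([[4, -8], [-4, -5]]) + (1)*(-9)*det([[4, -5], [-4, -8]])
= 0 + 104 + 468
= 572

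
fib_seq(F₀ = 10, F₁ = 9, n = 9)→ F_2 = F_1 + F_0 = 19
F_3 = F_2 + F_1 = 28
F_4 = F_3 + F_2 = 47
...
= [10, 9, 19, 28, 47, 75, 122, 197, 319]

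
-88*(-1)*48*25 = 105600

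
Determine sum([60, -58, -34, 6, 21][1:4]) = slice → [-58, -34, 6]
(-58) + (-34) + 6
= -86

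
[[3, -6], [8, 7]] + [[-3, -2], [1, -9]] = [[0, -8], [9, -2]]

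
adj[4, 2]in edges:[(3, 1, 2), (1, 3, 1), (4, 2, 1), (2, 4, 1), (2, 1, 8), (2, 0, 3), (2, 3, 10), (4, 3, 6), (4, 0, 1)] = 1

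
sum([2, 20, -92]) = 2 + 20 + (-92)
= -70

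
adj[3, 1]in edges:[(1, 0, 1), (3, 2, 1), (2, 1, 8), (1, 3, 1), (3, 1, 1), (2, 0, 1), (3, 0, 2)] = 1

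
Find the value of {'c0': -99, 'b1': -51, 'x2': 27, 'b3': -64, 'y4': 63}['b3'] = -64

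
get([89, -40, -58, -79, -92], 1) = -40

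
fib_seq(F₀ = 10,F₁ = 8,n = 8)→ [10, 8, 18, 26, 44, 70, 114, 184]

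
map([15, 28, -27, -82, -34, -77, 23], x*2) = 15*2=30, 28*2=56, -27*2=-54, -82*2=-164, -34*2=-68, -77*2=-154, 23*2=46
= [30, 56, -54, -164, -68, -154, 46]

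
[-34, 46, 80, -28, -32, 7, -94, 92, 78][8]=78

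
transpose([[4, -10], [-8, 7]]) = [[4, -8], [-10, 7]]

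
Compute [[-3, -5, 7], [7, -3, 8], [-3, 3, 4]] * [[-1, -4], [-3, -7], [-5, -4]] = C[0][0] = (-3)*(-1) + (-5)*(-3) + (7)*(-5) = -17
C[0][1] = (-3)*(-4) + (-5)*(-7) + (7)*(-4) = 19
C[1][0] = (7)*(-1) + (-3)*(-3) + (8)*(-5) = -38
C[1][1] = (7)*(-4) + (-3)*(-7) + (8)*(-4) = -39
C[2][0] = (-3)*(-1) + (3)*(-3) + (4)*(-5) = -26
C[2][1] = (-3)*(-4) + (3)*(-7) + (4)*(-4) = -25
= [[-17, 19], [-38, -39], [-26, -25]]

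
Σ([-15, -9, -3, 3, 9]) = (-15) + (-9) + (-3) + 3 + 9
= -15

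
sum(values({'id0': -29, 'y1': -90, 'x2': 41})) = -78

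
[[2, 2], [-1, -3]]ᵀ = [[2, -1], [2, -3]]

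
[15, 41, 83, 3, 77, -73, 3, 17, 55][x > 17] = [41, 83, 77, 55]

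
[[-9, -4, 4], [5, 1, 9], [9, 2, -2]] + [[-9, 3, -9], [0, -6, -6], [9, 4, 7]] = [[-18, -1, -5], [5, -5, 3], [18, 6, 5]]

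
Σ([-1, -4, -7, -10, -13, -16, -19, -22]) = (-1) + (-4) + (-7) + (-10) + (-13) + (-16) + (-19) + (-22)
= -92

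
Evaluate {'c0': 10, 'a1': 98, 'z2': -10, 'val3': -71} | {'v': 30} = {'c0': 10, 'a1': 98, 'z2': -10, 'val3': -71, 'v': 30}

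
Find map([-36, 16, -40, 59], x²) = (-36)²=1296, (16)²=256, (-40)²=1600, (59)²=3481
= [1296, 256, 1600, 3481]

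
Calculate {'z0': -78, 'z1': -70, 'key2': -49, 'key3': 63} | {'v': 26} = {'z0': -78, 'z1': -70, 'key2': -49, 'key3': 63, 'v': 26}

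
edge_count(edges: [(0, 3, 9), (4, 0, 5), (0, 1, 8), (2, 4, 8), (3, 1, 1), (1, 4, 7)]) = 6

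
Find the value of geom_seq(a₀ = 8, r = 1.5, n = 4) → [8.0, 12.0, 18.0, 27.0]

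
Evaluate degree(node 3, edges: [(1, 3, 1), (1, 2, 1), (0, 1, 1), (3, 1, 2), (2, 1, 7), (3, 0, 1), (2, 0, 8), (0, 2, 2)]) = 3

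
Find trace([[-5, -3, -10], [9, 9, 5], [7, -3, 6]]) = 10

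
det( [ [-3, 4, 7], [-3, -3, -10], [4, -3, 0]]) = (1)*(-3)*det([[-3, -10], [-3, 0]]) + (-1)*(4)*det([[-3, -10], [4, 0]]) + (1)*(7)*det([[-3, -3], [4, -3]])
= 90 + -160 + 147
= 77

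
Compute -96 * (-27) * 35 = 90720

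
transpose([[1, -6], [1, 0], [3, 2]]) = [[1, 1, 3], [-6, 0, 2]]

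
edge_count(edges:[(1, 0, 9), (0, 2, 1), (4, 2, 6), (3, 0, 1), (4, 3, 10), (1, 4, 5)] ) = 6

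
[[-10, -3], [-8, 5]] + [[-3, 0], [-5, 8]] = [[-13, -3], [-13, 13]]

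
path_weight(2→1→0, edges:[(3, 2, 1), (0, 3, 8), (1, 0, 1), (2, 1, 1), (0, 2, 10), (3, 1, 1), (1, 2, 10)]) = w(2→1)=1 + w(1→0)=1
= 2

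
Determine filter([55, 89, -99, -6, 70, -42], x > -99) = keep x where x > -99: 55✓, 89✓, -99✗, -6✓, 70✓, -42✓
= [55, 89, -6, 70, -42]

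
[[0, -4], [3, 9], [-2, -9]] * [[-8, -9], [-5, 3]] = C[0][0] = (0)*(-8) + (-4)*(-5) = 20
C[0][1] = (0)*(-9) + (-4)*(3) = -12
C[1][0] = (3)*(-8) + (9)*(-5) = -69
C[1][1] = (3)*(-9) + (9)*(3) = 0
C[2][0] = (-2)*(-8) + (-9)*(-5) = 61
C[2][1] = (-2)*(-9) + (-9)*(3) = -9
= [[20, -12], [-69, 0], [61, -9]]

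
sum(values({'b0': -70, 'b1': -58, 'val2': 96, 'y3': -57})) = (-70) + (-58) + 96 + (-57)
= -89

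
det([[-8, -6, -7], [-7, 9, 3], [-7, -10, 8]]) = -1957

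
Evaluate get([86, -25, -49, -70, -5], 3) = -70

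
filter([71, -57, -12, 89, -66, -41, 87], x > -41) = keep x where x > -41: 71✓, -57✗, -12✓, 89✓, -66✗, -41✗, 87✓
= [71, -12, 89, 87]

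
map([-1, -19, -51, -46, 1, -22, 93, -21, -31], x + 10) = [9, -9, -41, -36, 11, -12, 103, -11, -21]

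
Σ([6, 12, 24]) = 42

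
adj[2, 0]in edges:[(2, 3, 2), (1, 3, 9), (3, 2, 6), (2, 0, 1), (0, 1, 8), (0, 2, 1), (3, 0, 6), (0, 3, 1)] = 1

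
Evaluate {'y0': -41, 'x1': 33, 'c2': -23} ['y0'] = -41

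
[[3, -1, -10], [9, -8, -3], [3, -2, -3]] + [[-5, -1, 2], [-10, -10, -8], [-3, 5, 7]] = [[-2, -2, -8], [-1, -18, -11], [0, 3, 4]]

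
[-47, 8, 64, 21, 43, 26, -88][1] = 8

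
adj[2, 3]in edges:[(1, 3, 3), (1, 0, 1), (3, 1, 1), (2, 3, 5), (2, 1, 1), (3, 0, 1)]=5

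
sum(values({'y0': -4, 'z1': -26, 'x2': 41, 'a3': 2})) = 13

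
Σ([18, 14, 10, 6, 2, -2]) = 18 + 14 + 10 + 6 + 2 + (-2)
= 48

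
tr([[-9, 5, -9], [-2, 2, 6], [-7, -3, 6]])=diagonal: (-9) + 2 + 6
= -1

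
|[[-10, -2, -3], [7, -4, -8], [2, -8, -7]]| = (1)*(-10)*det([[-4, -8], [-8, -7]]) + (-1)*(-2)*det([[7, -8], [2, -7]]) + (1)*(-3)*det([[7, -4], [2, -8]])
= 360 + -66 + 144
= 438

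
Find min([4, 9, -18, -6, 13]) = -18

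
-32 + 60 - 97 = -69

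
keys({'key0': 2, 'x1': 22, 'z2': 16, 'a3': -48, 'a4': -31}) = ['key0', 'x1', 'z2', 'a3', 'a4']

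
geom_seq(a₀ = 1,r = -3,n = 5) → a_0 = 1*(-3)^0 = 1
a_1 = 1*(-3)^1 = -3
a_2 = 1*(-3)^2 = 9
...
= [1, -3, 9, -27, 81]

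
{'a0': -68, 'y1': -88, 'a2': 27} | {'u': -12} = {'a0': -68, 'y1': -88, 'a2': 27, 'u': -12}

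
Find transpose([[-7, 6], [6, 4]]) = [[-7, 6], [6, 4]]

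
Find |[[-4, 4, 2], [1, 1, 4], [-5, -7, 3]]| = -220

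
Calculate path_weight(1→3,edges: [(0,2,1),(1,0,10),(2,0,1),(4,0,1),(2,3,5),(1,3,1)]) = 1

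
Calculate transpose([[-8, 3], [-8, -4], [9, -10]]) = [[-8, -8, 9], [3, -4, -10]]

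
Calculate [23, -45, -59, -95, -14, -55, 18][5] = -55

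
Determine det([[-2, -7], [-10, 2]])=(-2)*(2) - (-7)*(-10)
= -74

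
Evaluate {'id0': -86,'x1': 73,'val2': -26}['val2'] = -26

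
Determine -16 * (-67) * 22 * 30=707520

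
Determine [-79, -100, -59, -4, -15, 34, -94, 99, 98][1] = -100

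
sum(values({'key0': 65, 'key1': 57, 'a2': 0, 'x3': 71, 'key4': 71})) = 264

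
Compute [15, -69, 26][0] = 15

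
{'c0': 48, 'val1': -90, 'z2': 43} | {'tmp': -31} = {'c0': 48, 'val1': -90, 'z2': 43, 'tmp': -31}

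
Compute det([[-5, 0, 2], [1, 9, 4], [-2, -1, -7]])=(1)*(-5)*det([[9, 4], [-1, -7]]) + (-1)*(0)*det([[1, 4], [-2, -7]]) + (1)*(2)*det([[1, 9], [-2, -1]])
= 295 + 0 + 34
= 329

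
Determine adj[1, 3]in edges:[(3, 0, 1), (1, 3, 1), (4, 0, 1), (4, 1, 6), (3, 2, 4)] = 1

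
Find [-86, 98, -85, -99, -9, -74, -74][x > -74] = [98, -9]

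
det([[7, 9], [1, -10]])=-79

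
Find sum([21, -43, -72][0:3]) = -94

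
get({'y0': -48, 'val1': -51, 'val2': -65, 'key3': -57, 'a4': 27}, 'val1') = -51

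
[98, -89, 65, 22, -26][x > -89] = keep x where x > -89: 98✓, -89✗, 65✓, 22✓, -26✓
= [98, 65, 22, -26]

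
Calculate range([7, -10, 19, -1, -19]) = 38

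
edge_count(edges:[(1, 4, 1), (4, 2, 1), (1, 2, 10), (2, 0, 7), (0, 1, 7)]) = 5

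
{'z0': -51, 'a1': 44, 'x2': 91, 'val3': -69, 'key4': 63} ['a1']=44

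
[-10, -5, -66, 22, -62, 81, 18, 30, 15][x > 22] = keep x where x > 22: -10✗, -5✗, -66✗, 22✗, -62✗, 81✓, 18✗, 30✓, 15✗
= [81, 30]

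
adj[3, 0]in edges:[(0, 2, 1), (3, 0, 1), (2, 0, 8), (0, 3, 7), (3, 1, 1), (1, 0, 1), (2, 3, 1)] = 1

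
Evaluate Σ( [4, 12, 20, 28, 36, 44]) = 4 + 12 + 20 + 28 + 36 + 44
= 144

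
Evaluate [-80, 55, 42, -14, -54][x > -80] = keep x where x > -80: -80✗, 55✓, 42✓, -14✓, -54✓
= [55, 42, -14, -54]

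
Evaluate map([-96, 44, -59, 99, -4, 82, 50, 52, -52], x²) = [9216, 1936, 3481, 9801, 16, 6724, 2500, 2704, 2704]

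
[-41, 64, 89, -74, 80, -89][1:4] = [64, 89, -74]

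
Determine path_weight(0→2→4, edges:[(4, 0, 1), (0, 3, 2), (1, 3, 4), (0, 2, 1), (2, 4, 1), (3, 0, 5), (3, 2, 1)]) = 2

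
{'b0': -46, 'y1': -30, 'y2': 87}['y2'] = 87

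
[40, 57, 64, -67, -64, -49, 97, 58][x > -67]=[40, 57, 64, -64, -49, 97, 58]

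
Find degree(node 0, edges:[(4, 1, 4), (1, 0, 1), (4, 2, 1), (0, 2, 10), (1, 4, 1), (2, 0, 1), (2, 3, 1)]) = 3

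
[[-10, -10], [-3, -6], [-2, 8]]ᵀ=[[-10, -3, -2], [-10, -6, 8]]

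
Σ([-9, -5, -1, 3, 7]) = -5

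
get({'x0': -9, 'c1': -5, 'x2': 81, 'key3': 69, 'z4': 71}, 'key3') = 69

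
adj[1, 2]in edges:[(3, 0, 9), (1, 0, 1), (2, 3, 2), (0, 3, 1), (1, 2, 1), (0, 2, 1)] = 1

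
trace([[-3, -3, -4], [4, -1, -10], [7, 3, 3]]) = -1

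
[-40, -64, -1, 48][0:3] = [-40, -64, -1]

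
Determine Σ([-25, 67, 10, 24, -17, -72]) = (-25) + 67 + 10 + 24 + (-17) + (-72)
= -13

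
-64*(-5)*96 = 30720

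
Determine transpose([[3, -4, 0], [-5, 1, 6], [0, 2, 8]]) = [[3, -5, 0], [-4, 1, 2], [0, 6, 8]]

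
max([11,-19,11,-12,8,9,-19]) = 11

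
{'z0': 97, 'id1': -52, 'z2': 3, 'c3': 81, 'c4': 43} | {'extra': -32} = {'z0': 97, 'id1': -52, 'z2': 3, 'c3': 81, 'c4': 43, 'extra': -32}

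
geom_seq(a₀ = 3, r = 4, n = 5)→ a_0 = 3*4^0 = 3
a_1 = 3*4^1 = 12
a_2 = 3*4^2 = 48
...
= [3, 12, 48, 192, 768]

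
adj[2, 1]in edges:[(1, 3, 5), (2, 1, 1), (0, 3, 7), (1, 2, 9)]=1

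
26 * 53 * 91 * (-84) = -10533432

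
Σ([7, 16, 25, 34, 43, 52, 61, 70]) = 308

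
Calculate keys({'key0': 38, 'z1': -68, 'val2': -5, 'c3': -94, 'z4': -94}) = ['key0', 'z1', 'val2', 'c3', 'z4']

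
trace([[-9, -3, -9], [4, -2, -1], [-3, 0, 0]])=diagonal: (-9) + (-2) + 0
= -11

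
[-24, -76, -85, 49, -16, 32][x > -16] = [49, 32]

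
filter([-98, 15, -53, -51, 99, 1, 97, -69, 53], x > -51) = [15, 99, 1, 97, 53]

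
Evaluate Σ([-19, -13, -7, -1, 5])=(-19) + (-13) + (-7) + (-1) + 5
= -35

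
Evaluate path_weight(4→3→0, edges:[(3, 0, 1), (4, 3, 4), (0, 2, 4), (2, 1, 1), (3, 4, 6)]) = 5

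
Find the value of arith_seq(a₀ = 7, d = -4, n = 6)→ [7, 3, -1, -5, -9, -13]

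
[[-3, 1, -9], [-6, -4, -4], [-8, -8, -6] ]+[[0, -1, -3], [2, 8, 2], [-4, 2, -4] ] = [[-3, 0, -12], [-4, 4, -2], [-12, -6, -10]]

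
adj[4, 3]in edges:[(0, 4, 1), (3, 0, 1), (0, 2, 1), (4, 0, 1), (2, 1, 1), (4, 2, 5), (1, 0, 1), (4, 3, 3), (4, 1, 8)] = 3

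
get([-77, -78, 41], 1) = -78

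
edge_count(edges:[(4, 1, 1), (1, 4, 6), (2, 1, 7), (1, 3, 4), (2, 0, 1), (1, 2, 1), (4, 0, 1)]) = 7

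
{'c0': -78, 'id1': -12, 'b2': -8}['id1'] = -12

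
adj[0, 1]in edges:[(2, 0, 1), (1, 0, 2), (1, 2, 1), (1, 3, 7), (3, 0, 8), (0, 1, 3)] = 3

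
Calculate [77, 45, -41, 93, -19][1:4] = [45, -41, 93]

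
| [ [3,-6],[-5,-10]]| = -60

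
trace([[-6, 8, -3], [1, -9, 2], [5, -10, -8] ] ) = diagonal: (-6) + (-9) + (-8)
= -23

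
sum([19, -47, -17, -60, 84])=19 + (-47) + (-17) + (-60) + 84
= -21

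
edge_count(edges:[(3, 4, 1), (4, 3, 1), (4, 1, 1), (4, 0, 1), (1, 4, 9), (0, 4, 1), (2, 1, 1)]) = 7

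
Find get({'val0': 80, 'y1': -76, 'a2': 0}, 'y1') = -76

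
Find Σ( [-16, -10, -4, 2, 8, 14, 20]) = (-16) + (-10) + (-4) + 2 + 8 + 14 + 20
= 14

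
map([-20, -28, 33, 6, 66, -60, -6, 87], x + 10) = -20+10=-10, -28+10=-18, 33+10=43, 6+10=16, 66+10=76, -60+10=-50, -6+10=4, 87+10=97
= [-10, -18, 43, 16, 76, -50, 4, 97]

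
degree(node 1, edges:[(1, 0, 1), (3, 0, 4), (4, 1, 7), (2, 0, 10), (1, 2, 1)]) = incident: (1,0), (4,1), (1,2)
= 3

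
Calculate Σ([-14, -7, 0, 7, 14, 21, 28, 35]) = (-14) + (-7) + 0 + 7 + 14 + 21 + 28 + 35
= 84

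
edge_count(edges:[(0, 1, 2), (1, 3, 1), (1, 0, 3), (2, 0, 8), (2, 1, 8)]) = 5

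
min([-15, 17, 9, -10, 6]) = -15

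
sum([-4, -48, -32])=(-4) + (-48) + (-32)
= -84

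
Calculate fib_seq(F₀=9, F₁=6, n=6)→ F_2 = F_1 + F_0 = 15
F_3 = F_2 + F_1 = 21
F_4 = F_3 + F_2 = 36
...
= [9, 6, 15, 21, 36, 57]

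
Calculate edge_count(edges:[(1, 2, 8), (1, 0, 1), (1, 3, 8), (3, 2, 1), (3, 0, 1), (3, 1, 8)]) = 6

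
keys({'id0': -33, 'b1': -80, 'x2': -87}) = ['id0', 'b1', 'x2']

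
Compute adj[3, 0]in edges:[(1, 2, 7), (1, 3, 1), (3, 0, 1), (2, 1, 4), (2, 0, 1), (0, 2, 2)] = 1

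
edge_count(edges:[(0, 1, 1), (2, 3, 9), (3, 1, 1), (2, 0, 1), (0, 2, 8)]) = 5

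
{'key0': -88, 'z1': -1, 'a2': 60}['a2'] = 60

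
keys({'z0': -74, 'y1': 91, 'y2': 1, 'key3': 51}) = ['z0', 'y1', 'y2', 'key3']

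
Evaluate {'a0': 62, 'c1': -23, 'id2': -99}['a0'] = 62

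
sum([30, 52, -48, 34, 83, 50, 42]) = 30 + 52 + (-48) + 34 + 83 + 50 + 42
= 243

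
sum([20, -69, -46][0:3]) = -95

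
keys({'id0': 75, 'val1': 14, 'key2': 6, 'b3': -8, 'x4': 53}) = ['id0', 'val1', 'key2', 'b3', 'x4']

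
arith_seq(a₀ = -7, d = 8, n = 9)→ [-7, 1, 9, 17, 25, 33, 41, 49, 57]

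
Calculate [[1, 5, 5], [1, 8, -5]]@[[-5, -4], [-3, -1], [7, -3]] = C[0][0] = (1)*(-5) + (5)*(-3) + (5)*(7) = 15
C[0][1] = (1)*(-4) + (5)*(-1) + (5)*(-3) = -24
C[1][0] = (1)*(-5) + (8)*(-3) + (-5)*(7) = -64
C[1][1] = (1)*(-4) + (8)*(-1) + (-5)*(-3) = 3
= [[15, -24], [-64, 3]]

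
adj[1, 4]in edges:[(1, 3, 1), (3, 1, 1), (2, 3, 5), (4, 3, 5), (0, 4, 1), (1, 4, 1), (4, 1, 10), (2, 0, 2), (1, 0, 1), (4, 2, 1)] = 1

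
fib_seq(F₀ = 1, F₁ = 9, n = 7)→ F_2 = F_1 + F_0 = 10
F_3 = F_2 + F_1 = 19
F_4 = F_3 + F_2 = 29
...
= [1, 9, 10, 19, 29, 48, 77]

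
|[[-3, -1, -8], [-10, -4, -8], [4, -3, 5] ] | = -254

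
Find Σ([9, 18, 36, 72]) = 135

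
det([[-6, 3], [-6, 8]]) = (-6)*(8) - (3)*(-6)
= -30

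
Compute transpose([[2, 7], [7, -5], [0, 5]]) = [[2, 7, 0], [7, -5, 5]]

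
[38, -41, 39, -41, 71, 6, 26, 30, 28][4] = 71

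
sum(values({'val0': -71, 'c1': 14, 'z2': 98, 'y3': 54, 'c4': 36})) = 131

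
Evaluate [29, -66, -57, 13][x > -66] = [29, -57, 13]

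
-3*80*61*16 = -234240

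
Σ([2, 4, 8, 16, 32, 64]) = 2 + 4 + 8 + 16 + 32 + 64
= 126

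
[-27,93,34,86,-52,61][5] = 61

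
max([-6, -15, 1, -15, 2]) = 2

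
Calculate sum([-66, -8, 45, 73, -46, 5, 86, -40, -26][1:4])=110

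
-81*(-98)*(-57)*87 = -39364542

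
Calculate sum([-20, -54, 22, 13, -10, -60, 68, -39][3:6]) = -57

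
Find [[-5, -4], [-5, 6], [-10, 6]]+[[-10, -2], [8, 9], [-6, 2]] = [[-15, -6], [3, 15], [-16, 8]]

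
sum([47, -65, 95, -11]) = 66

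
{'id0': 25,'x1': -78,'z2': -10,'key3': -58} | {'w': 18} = {'id0': 25, 'x1': -78, 'z2': -10, 'key3': -58, 'w': 18}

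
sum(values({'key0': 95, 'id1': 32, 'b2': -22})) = 105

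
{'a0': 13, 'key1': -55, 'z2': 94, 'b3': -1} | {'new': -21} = {'a0': 13, 'key1': -55, 'z2': 94, 'b3': -1, 'new': -21}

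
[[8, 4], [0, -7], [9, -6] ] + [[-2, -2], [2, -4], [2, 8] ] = [[6, 2], [2, -11], [11, 2]]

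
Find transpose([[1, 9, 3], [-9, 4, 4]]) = [[1, -9], [9, 4], [3, 4]]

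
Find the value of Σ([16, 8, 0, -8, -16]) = 0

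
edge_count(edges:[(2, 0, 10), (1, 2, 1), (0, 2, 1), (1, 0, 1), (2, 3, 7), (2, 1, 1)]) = 6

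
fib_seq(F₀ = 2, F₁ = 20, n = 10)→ F_2 = F_1 + F_0 = 22
F_3 = F_2 + F_1 = 42
F_4 = F_3 + F_2 = 64
...
= [2, 20, 22, 42, 64, 106, 170, 276, 446, 722]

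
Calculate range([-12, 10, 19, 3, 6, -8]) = 31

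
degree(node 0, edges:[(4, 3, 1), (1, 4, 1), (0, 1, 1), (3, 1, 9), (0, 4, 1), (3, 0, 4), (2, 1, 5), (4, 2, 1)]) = incident: (0,1), (0,4), (3,0)
= 3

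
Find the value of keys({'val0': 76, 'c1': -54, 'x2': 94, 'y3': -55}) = ['val0', 'c1', 'x2', 'y3']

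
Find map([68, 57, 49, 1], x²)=[4624, 3249, 2401, 1]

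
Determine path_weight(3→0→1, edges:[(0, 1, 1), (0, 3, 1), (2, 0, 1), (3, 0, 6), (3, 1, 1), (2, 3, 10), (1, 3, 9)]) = 7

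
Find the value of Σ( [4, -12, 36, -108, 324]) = 244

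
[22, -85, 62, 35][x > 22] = keep x where x > 22: 22✗, -85✗, 62✓, 35✓
= [62, 35]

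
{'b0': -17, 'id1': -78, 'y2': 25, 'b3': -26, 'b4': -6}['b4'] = -6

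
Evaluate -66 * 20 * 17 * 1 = -22440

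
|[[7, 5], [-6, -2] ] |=(7)*(-2) - (5)*(-6)
= 16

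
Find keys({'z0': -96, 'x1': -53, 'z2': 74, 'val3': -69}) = ['z0', 'x1', 'z2', 'val3']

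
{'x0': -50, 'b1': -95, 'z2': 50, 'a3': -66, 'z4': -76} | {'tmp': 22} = {'x0': -50, 'b1': -95, 'z2': 50, 'a3': -66, 'z4': -76, 'tmp': 22}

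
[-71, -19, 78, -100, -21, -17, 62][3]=-100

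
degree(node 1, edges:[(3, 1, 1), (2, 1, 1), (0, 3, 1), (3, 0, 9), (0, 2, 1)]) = incident: (3,1), (2,1)
= 2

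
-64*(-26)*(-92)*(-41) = 6276608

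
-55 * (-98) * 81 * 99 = 43222410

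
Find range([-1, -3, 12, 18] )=21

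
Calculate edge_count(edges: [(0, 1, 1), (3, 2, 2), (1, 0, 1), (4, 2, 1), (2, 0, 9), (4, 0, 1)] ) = 6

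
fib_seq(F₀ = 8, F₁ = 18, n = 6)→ F_2 = F_1 + F_0 = 26
F_3 = F_2 + F_1 = 44
F_4 = F_3 + F_2 = 70
...
= [8, 18, 26, 44, 70, 114]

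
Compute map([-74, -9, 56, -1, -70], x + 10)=[-64, 1, 66, 9, -60]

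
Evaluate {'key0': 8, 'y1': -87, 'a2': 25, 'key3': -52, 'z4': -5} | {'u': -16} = {'key0': 8, 'y1': -87, 'a2': 25, 'key3': -52, 'z4': -5, 'u': -16}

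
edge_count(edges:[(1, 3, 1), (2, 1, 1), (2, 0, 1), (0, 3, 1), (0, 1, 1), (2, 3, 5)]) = 6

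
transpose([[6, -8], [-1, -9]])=[[6, -1], [-8, -9]]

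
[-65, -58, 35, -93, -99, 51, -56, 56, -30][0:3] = [-65, -58, 35]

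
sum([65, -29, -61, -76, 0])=-101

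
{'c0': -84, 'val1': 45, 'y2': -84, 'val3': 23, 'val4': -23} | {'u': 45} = {'c0': -84, 'val1': 45, 'y2': -84, 'val3': 23, 'val4': -23, 'u': 45}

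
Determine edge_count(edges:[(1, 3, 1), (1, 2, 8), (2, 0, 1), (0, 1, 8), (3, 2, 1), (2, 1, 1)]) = 6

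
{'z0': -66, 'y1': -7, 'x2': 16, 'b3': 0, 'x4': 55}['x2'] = 16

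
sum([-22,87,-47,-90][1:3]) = 40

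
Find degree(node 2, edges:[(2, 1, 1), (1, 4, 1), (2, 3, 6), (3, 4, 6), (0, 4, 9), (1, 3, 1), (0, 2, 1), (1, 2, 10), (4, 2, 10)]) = 5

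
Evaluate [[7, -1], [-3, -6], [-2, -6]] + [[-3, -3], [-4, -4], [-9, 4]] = [[4, -4], [-7, -10], [-11, -2]]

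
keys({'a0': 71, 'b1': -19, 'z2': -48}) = ['a0', 'b1', 'z2']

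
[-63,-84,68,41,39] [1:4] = [-84, 68, 41]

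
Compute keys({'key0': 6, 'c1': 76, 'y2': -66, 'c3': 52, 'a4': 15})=['key0', 'c1', 'y2', 'c3', 'a4']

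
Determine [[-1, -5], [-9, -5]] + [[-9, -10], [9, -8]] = [[-10, -15], [0, -13]]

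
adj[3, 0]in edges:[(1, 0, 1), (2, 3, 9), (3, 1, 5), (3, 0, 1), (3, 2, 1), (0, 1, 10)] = 1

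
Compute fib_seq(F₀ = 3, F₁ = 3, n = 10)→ F_2 = F_1 + F_0 = 6
F_3 = F_2 + F_1 = 9
F_4 = F_3 + F_2 = 15
...
= [3, 3, 6, 9, 15, 24, 39, 63, 102, 165]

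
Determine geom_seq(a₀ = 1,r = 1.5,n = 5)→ a_0 = 1*1.5^0 = 1.0
a_1 = 1*1.5^1 = 1.5
a_2 = 1*1.5^2 = 2.25
...
= [1.0, 1.5, 2.25, 3.375, 5.0625]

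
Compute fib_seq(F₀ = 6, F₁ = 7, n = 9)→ [6, 7, 13, 20, 33, 53, 86, 139, 225]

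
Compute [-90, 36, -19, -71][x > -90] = [36, -19, -71]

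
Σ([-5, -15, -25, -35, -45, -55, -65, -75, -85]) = (-5) + (-15) + (-25) + (-35) + (-45) + (-55) + (-65) + (-75) + (-85)
= -405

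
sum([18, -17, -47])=18 + (-17) + (-47)
= -46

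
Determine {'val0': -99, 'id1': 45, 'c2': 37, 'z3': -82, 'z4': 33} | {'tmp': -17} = {'val0': -99, 'id1': 45, 'c2': 37, 'z3': -82, 'z4': 33, 'tmp': -17}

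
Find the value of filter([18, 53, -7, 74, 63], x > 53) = [74, 63]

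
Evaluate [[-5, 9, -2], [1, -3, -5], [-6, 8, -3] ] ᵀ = [[-5, 1, -6], [9, -3, 8], [-2, -5, -3]]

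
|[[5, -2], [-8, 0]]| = (5)*(0) - (-2)*(-8)
= -16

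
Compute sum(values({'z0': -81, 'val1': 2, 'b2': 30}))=-49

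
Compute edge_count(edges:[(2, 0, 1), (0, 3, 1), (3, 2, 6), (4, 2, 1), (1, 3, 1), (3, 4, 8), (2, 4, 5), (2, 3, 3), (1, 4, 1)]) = 9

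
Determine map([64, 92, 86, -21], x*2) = 64*2=128, 92*2=184, 86*2=172, -21*2=-42
= [128, 184, 172, -42]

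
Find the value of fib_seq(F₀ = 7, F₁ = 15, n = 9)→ [7, 15, 22, 37, 59, 96, 155, 251, 406]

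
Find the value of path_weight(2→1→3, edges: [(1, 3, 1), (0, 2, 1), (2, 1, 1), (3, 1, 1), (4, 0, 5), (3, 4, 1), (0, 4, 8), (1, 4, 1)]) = 2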